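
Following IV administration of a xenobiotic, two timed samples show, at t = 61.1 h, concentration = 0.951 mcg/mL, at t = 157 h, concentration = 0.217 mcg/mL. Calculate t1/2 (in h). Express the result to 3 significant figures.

k = ln(C₁/C₂) / (t₂ − t₁) = ln(0.951/0.217) / (157 − 61.1)
  = 1.478 / 95.90 = 0.01541 h⁻¹
t½ = ln2 / k = 0.693147 / 0.01541 = 44.98 h

45.0 h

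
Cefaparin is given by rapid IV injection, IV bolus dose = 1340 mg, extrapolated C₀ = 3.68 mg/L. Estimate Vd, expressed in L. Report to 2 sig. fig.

Vd = Dose / C₀ = 1340 / 3.68 = 364.1 L

360 L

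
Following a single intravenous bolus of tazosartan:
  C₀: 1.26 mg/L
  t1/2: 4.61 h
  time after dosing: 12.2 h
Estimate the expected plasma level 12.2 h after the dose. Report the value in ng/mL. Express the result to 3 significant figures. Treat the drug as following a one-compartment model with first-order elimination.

201 ng/mL

k = ln2 / t½ = 0.693147 / 4.61 = 0.1504 h⁻¹
C = C₀ · e^(−k·t) = 1.260 × e^(−0.1504 × 12.2)
  = 1.260 × 0.1596 = 0.2011 mg/L
Convert: 0.2011 mg/L × 1000 = 201.1 ng/mL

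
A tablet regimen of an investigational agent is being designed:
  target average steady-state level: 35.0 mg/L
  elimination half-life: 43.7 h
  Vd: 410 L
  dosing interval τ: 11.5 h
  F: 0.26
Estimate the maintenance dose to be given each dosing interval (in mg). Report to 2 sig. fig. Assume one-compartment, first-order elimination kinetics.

k = ln2 / t½ = 0.693147 / 43.7 = 0.01586 h⁻¹
CL = k × Vd = 0.01586 × 410 = 6.503 L/h
At steady state, F × (Dose/τ) = Css × CL.
Dose = Css × CL × τ / F = 35.0 × 6.503 × 11.5 / 0.26 = 10070 mg

10000 mg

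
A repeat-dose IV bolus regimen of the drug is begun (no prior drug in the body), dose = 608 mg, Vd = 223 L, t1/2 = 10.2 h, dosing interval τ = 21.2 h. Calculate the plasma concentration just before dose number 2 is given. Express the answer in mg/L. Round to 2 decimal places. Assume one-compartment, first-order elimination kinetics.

C₀ per dose = Dose / Vd = 608 / 223 = 2.726 mg/L
k = ln2 / t½ = 0.693147 / 10.2 = 0.06796 h⁻¹
Fraction remaining after one interval: r = e^(−kτ) = e^(−0.06796 × 21.2) = 0.2367
Before dose 2, 1 dose has been given (aged 1τ).
C_trough = C₀ × r = 2.726 × 0.2367 = 0.6452 mg/L

0.65 mg/L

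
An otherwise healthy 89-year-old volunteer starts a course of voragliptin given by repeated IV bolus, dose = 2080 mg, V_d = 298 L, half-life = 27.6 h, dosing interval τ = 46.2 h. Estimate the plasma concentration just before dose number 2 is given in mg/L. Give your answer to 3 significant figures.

2.19 mg/L

C₀ per dose = Dose / Vd = 2080 / 298 = 6.980 mg/L
k = ln2 / t½ = 0.693147 / 27.6 = 0.02511 h⁻¹
Fraction remaining after one interval: r = e^(−kτ) = e^(−0.02511 × 46.2) = 0.3135
Before dose 2, 1 dose has been given (aged 1τ).
C_trough = C₀ × r = 6.980 × 0.3135 = 2.188 mg/L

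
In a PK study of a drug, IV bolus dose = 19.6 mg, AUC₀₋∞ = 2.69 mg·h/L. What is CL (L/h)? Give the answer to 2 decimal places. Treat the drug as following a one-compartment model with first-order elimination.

CL = Dose / AUC = 19.6 / 2.69 = 7.286 L/h

7.29 L/h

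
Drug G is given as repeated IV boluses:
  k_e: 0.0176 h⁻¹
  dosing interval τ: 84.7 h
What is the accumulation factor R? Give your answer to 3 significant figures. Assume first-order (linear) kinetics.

e^(−kτ) = e^(−0.01760 × 84.7) = 0.2252
Accumulation ratio R = 1 / (1 − e^(−kτ)) = 1 / (1 − 0.2252) = 1.291

1.29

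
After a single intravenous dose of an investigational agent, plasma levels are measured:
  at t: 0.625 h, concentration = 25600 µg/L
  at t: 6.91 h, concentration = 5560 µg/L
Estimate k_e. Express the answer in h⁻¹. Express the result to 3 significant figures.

0.243 h⁻¹

k = ln(C₁/C₂) / (t₂ − t₁) = ln(25600/5560) / (6.91 − 0.625)
  = 1.527 / 6.285 = 0.2430 h⁻¹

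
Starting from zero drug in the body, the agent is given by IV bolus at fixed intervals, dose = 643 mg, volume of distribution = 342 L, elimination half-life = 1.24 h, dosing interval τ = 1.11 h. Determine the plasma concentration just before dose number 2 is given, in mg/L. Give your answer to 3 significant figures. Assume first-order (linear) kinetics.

1.01 mg/L

C₀ per dose = Dose / Vd = 643 / 342 = 1.880 mg/L
k = ln2 / t½ = 0.693147 / 1.24 = 0.5590 h⁻¹
Fraction remaining after one interval: r = e^(−kτ) = e^(−0.5590 × 1.11) = 0.5377
Before dose 2, 1 dose has been given (aged 1τ).
C_trough = C₀ × r = 1.880 × 0.5377 = 1.011 mg/L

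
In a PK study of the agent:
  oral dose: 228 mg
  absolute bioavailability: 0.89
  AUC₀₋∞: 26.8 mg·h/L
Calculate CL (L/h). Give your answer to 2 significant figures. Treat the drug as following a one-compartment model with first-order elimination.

CL = F·Dose / AUC = 0.89 × 228 / 26.8 = 7.572 L/h

7.6 L/h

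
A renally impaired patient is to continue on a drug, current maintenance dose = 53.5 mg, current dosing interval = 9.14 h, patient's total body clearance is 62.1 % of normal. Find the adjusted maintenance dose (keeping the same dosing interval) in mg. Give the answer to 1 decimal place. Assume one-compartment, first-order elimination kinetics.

To keep the same average steady-state level, dosing rate must scale with clearance.
CL ratio = 62.1 / 100 = 0.6210
New dose (same interval) = 53.5 × 0.6210 = 33.22 mg

33.2 mg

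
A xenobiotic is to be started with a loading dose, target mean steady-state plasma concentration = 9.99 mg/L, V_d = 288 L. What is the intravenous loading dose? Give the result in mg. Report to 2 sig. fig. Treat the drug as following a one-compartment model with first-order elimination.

LD = Css × Vd = 9.99 × 288 = 2877 mg

2900 mg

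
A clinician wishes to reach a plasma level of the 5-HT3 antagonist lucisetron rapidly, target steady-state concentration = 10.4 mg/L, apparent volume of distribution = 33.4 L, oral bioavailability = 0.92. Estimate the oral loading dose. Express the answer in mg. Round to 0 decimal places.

378 mg

LD = Css × Vd / F = 10.4 × 33.4 / 0.92 = 377.6 mg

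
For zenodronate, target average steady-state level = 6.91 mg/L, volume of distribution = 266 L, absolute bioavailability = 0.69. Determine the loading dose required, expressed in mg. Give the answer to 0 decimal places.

2664 mg

LD = Css × Vd / F = 6.91 × 266 / 0.69 = 2664 mg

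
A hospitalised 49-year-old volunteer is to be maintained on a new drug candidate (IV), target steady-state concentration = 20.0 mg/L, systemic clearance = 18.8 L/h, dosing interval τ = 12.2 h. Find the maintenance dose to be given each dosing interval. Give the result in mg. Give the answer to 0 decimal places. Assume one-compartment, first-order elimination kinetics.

4587 mg

At steady state, Dose/τ = Css × CL.
Dose = Css × CL × τ = 20.0 × 18.80 × 12.2 = 4587 mg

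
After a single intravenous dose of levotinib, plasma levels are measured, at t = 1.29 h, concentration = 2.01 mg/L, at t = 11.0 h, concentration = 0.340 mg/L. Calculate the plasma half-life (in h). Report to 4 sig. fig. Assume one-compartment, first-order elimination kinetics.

3.788 h

k = ln(C₁/C₂) / (t₂ − t₁) = ln(2.01/0.340) / (11.0 − 1.29)
  = 1.777 / 9.710 = 0.1830 h⁻¹
t½ = ln2 / k = 0.693147 / 0.1830 = 3.788 h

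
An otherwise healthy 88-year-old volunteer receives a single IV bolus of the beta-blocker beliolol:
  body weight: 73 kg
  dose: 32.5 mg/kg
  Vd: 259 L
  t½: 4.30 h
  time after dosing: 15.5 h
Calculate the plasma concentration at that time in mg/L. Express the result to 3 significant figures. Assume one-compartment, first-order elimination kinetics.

0.753 mg/L

Total dose = 32.5 × 73 = 2373 mg
C₀ = Dose / Vd = 2373 / 259 = 9.162 mg/L
k = ln2 / t½ = 0.693147 / 4.30 = 0.1612 h⁻¹
C = C₀ · e^(−k·t) = 9.162 × e^(−0.1612 × 15.5)
  = 9.162 × 0.08220 = 0.7531 mg/L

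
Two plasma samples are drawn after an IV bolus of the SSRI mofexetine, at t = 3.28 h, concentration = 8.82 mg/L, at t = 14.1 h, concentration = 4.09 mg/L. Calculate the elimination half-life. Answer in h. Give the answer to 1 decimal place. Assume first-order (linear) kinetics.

k = ln(C₁/C₂) / (t₂ − t₁) = ln(8.82/4.09) / (14.1 − 3.28)
  = 0.7685 / 10.82 = 0.07103 h⁻¹
t½ = ln2 / k = 0.693147 / 0.07103 = 9.759 h

9.8 h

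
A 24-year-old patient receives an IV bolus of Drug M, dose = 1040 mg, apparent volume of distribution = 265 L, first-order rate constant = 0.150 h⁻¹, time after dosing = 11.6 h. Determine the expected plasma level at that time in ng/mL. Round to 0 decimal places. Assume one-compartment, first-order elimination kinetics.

C₀ = Dose / Vd = 1040 / 265 = 3.925 mg/L
C = C₀ · e^(−k·t) = 3.925 × e^(−0.1500 × 11.6)
  = 3.925 × 0.1755 = 0.6888 mg/L
Convert: 0.6888 mg/L × 1000 = 688.8 ng/mL

689 ng/mL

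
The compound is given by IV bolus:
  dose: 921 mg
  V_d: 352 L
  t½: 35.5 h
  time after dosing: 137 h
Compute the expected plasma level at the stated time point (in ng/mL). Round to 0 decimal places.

180 ng/mL

C₀ = Dose / Vd = 921.0 / 352 = 2.616 mg/L
k = ln2 / t½ = 0.693147 / 35.5 = 0.01953 h⁻¹
C = C₀ · e^(−k·t) = 2.616 × e^(−0.01953 × 137)
  = 2.616 × 0.06886 = 0.1801 mg/L
Convert: 0.1801 mg/L × 1000 = 180.1 ng/mL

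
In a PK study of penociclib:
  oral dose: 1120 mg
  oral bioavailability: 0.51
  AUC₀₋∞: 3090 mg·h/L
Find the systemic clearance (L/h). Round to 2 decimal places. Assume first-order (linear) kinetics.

0.18 L/h

CL = F·Dose / AUC = 0.51 × 1120 / 3090 = 0.1849 L/h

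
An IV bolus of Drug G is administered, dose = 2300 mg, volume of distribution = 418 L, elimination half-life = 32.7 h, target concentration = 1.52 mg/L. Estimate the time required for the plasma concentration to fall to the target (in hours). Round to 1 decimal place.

C₀ = Dose / Vd = 2300 / 418 = 5.502 mg/L
k = ln2 / t½ = 0.693147 / 32.7 = 0.02120 h⁻¹
t = ln(C₀ / C) / k = ln(5.502 / 1.52) / 0.02120
  = ln(3.620) / 0.02120 = 1.286 / 0.02120 = 60.66 h

60.7 h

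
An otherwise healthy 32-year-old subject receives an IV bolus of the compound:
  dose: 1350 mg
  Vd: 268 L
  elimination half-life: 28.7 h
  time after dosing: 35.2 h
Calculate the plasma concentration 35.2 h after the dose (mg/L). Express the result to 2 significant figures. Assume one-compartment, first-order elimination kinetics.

C₀ = Dose / Vd = 1350 / 268 = 5.037 mg/L
k = ln2 / t½ = 0.693147 / 28.7 = 0.02415 h⁻¹
C = C₀ · e^(−k·t) = 5.037 × e^(−0.02415 × 35.2)
  = 5.037 × 0.4274 = 2.153 mg/L

2.2 mg/L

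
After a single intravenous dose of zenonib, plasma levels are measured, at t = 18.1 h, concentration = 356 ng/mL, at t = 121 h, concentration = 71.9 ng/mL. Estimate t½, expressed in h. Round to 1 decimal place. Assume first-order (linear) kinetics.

44.6 h

k = ln(C₁/C₂) / (t₂ − t₁) = ln(356/71.9) / (121 − 18.1)
  = 1.600 / 102.9 = 0.01555 h⁻¹
t½ = ln2 / k = 0.693147 / 0.01555 = 44.58 h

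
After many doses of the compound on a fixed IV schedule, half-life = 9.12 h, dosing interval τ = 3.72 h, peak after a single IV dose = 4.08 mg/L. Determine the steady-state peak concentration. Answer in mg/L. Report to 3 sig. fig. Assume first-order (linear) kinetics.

k = ln2 / t½ = 0.693147 / 9.12 = 0.07600 h⁻¹
e^(−kτ) = e^(−0.07600 × 3.72) = 0.7537
Accumulation ratio R = 1 / (1 − e^(−kτ)) = 1 / (1 − 0.7537) = 4.060
Steady-state peak = C₀ × R = 4.08 × 4.060 = 16.56 mg/L

16.6 mg/L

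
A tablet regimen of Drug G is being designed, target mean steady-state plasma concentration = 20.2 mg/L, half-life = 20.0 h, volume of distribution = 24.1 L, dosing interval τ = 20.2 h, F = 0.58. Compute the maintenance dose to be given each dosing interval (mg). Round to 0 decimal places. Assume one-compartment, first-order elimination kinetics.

k = ln2 / t½ = 0.693147 / 20.0 = 0.03466 h⁻¹
CL = k × Vd = 0.03466 × 24.1 = 0.8353 L/h
At steady state, F × (Dose/τ) = Css × CL.
Dose = Css × CL × τ / F = 20.2 × 0.8353 × 20.2 / 0.58 = 587.6 mg

588 mg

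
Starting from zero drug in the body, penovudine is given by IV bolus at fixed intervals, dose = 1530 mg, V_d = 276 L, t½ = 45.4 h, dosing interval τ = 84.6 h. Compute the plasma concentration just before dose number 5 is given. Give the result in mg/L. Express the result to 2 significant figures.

2.1 mg/L

C₀ per dose = Dose / Vd = 1530 / 276 = 5.543 mg/L
k = ln2 / t½ = 0.693147 / 45.4 = 0.01527 h⁻¹
Fraction remaining after one interval: r = e^(−kτ) = e^(−0.01527 × 84.6) = 0.2748
Before dose 5, 4 doses have been given (aged 1τ, 2τ, 3τ, 4τ).
C_trough = C₀ × (r + r² + … + r^4) = C₀ × r(1−r^4)/(1−r)
        = 5.543 × 0.2748 × (1 − 0.005703) / (1 − 0.2748) = 2.088 mg/L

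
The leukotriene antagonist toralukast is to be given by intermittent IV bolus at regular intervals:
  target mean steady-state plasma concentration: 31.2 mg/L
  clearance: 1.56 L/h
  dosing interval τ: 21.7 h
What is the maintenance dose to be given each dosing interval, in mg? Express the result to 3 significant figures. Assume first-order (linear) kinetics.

1060 mg

At steady state, Dose/τ = Css × CL.
Dose = Css × CL × τ = 31.2 × 1.560 × 21.7 = 1056 mg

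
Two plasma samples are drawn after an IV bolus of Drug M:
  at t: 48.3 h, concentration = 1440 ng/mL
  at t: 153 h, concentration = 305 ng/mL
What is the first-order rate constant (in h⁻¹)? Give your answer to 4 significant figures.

k = ln(C₁/C₂) / (t₂ − t₁) = ln(1440/305) / (153 − 48.3)
  = 1.552 / 104.7 = 0.01482 h⁻¹

0.01482 h⁻¹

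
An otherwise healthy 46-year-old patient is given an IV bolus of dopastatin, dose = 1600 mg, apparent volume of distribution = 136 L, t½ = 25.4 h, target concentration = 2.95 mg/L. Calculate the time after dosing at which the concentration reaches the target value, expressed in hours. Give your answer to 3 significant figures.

C₀ = Dose / Vd = 1600 / 136 = 11.76 mg/L
k = ln2 / t½ = 0.693147 / 25.4 = 0.02729 h⁻¹
t = ln(C₀ / C) / k = ln(11.76 / 2.95) / 0.02729
  = ln(3.986) / 0.02729 = 1.383 / 0.02729 = 50.68 h

50.7 h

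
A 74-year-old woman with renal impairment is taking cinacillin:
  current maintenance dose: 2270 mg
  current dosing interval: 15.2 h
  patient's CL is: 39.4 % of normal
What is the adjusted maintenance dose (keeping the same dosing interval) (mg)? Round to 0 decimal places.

To keep the same average steady-state level, dosing rate must scale with clearance.
CL ratio = 39.4 / 100 = 0.3940
New dose (same interval) = 2270 × 0.3940 = 894.4 mg

894 mg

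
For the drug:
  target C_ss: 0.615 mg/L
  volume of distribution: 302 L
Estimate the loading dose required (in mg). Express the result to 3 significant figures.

186 mg

LD = Css × Vd = 0.615 × 302 = 185.7 mg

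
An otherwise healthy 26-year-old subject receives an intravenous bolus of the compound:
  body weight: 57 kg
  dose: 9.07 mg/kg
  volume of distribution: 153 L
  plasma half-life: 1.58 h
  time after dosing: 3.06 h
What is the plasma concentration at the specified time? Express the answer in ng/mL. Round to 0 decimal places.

883 ng/mL

Total dose = 9.07 × 57 = 517.0 mg
C₀ = Dose / Vd = 517.0 / 153 = 3.379 mg/L
k = ln2 / t½ = 0.693147 / 1.58 = 0.4387 h⁻¹
C = C₀ · e^(−k·t) = 3.379 × e^(−0.4387 × 3.06)
  = 3.379 × 0.2612 = 0.8826 mg/L
Convert: 0.8826 mg/L × 1000 = 882.6 ng/mL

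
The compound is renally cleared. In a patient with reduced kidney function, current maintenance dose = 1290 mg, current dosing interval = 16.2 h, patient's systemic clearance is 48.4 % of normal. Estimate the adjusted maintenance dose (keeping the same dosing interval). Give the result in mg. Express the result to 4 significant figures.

To keep the same average steady-state level, dosing rate must scale with clearance.
CL ratio = 48.4 / 100 = 0.4840
New dose (same interval) = 1290 × 0.4840 = 624.4 mg

624.4 mg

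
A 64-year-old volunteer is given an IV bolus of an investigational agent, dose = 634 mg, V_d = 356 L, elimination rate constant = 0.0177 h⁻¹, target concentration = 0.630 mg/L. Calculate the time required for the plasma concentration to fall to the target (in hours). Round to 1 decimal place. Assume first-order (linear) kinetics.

58.7 h

C₀ = Dose / Vd = 634.0 / 356 = 1.781 mg/L
t = ln(C₀ / C) / k = ln(1.781 / 0.630) / 0.01770
  = ln(2.827) / 0.01770 = 1.039 / 0.01770 = 58.70 h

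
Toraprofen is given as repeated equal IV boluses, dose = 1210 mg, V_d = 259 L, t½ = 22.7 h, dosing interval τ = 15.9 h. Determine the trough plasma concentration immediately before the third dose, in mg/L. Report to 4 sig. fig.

4.644 mg/L

C₀ per dose = Dose / Vd = 1210 / 259 = 4.672 mg/L
k = ln2 / t½ = 0.693147 / 22.7 = 0.03054 h⁻¹
Fraction remaining after one interval: r = e^(−kτ) = e^(−0.03054 × 15.9) = 0.6153
Before dose 3, 2 doses have been given (aged 1τ, 2τ).
C_trough = C₀ × (r + r²) = 4.672 × (0.6153 + 0.3786) = 4.644 mg/L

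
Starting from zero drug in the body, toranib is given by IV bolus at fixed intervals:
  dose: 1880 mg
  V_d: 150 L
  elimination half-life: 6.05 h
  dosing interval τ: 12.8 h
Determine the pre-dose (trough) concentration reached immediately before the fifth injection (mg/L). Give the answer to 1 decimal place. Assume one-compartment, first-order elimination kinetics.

C₀ per dose = Dose / Vd = 1880 / 150 = 12.53 mg/L
k = ln2 / t½ = 0.693147 / 6.05 = 0.1146 h⁻¹
Fraction remaining after one interval: r = e^(−kτ) = e^(−0.1146 × 12.8) = 0.2306
Before dose 5, 4 doses have been given (aged 1τ, 2τ, 3τ, 4τ).
C_trough = C₀ × (r + r² + … + r^4) = C₀ × r(1−r^4)/(1−r)
        = 12.53 × 0.2306 × (1 − 0.002828) / (1 − 0.2306) = 3.745 mg/L

3.7 mg/L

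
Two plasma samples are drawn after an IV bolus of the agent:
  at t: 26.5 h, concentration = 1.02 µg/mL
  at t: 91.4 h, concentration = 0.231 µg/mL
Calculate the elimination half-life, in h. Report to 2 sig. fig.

30 h

k = ln(C₁/C₂) / (t₂ − t₁) = ln(1.02/0.231) / (91.4 − 26.5)
  = 1.485 / 64.90 = 0.02288 h⁻¹
t½ = ln2 / k = 0.693147 / 0.02288 = 30.29 h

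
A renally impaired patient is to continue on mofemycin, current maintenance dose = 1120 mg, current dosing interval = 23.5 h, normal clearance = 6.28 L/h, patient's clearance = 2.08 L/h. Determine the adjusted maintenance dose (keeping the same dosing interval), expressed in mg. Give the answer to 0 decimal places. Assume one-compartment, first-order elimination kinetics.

371 mg

To keep the same average steady-state level, dosing rate must scale with clearance.
CL ratio = 2.08 / 6.28 = 0.3312
New dose (same interval) = 1120 × 0.3312 = 370.9 mg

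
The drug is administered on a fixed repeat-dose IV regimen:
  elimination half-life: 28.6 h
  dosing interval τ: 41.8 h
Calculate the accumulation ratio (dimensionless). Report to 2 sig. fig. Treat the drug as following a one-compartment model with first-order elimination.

1.6

k = ln2 / t½ = 0.693147 / 28.6 = 0.02424 h⁻¹
e^(−kτ) = e^(−0.02424 × 41.8) = 0.3630
Accumulation ratio R = 1 / (1 − e^(−kτ)) = 1 / (1 − 0.3630) = 1.570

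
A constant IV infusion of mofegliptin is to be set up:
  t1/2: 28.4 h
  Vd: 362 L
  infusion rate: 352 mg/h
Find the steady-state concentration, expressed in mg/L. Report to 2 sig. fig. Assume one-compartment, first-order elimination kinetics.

k = ln2 / t½ = 0.693147 / 28.4 = 0.02441 h⁻¹
CL = k × Vd = 0.02441 × 362 = 8.836 L/h
At steady state Css = R₀ / CL = 352 / 8.836 = 39.84 mg/L

40 mg/L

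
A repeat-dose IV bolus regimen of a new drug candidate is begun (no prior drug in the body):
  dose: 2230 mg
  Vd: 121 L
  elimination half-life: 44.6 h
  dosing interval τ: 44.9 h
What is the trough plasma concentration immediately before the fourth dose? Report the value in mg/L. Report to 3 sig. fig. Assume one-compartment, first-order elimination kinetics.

16.0 mg/L

C₀ per dose = Dose / Vd = 2230 / 121 = 18.43 mg/L
k = ln2 / t½ = 0.693147 / 44.6 = 0.01554 h⁻¹
Fraction remaining after one interval: r = e^(−kτ) = e^(−0.01554 × 44.9) = 0.4977
Before dose 4, 3 doses have been given (aged 1τ, 2τ, 3τ).
C_trough = C₀ × (r + r² + … + r^3) = C₀ × r(1−r^3)/(1−r)
        = 18.43 × 0.4977 × (1 − 0.1233) / (1 − 0.4977) = 16.01 mg/L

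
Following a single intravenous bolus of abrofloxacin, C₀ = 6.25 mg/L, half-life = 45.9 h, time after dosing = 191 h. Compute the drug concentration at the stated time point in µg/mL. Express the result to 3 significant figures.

0.349 µg/mL

k = ln2 / t½ = 0.693147 / 45.9 = 0.01510 h⁻¹
C = C₀ · e^(−k·t) = 6.250 × e^(−0.01510 × 191)
  = 6.250 × 0.05591 = 0.3494 mg/L
(0.3494 mg/L = 0.3494 µg/mL)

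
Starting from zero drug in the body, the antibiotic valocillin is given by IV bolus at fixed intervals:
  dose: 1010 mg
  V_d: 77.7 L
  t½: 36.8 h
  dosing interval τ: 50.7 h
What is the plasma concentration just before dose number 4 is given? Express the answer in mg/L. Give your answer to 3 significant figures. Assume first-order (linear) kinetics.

C₀ per dose = Dose / Vd = 1010 / 77.7 = 13.00 mg/L
k = ln2 / t½ = 0.693147 / 36.8 = 0.01884 h⁻¹
Fraction remaining after one interval: r = e^(−kτ) = e^(−0.01884 × 50.7) = 0.3847
Before dose 4, 3 doses have been given (aged 1τ, 2τ, 3τ).
C_trough = C₀ × (r + r² + … + r^3) = C₀ × r(1−r^3)/(1−r)
        = 13.00 × 0.3847 × (1 − 0.05693) / (1 − 0.3847) = 7.665 mg/L

7.67 mg/L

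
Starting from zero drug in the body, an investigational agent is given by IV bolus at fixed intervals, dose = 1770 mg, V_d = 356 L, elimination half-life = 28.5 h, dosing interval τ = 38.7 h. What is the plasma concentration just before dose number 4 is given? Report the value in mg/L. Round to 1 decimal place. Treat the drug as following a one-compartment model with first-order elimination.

3.0 mg/L

C₀ per dose = Dose / Vd = 1770 / 356 = 4.972 mg/L
k = ln2 / t½ = 0.693147 / 28.5 = 0.02432 h⁻¹
Fraction remaining after one interval: r = e^(−kτ) = e^(−0.02432 × 38.7) = 0.3902
Before dose 4, 3 doses have been given (aged 1τ, 2τ, 3τ).
C_trough = C₀ × (r + r² + … + r^3) = C₀ × r(1−r^3)/(1−r)
        = 4.972 × 0.3902 × (1 − 0.05941) / (1 − 0.3902) = 2.992 mg/L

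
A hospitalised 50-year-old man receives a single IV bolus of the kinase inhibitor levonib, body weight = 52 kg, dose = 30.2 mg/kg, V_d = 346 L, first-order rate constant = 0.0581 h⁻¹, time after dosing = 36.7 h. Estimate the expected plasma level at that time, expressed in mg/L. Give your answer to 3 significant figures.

0.538 mg/L

Total dose = 30.2 × 52 = 1570 mg
C₀ = Dose / Vd = 1570 / 346 = 4.538 mg/L
C = C₀ · e^(−k·t) = 4.538 × e^(−0.05810 × 36.7)
  = 4.538 × 0.1186 = 0.5382 mg/L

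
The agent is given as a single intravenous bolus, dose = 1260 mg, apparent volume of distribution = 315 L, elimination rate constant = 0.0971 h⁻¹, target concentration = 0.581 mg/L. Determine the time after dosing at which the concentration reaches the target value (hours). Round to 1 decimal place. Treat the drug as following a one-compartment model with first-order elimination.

C₀ = Dose / Vd = 1260 / 315 = 4.000 mg/L
t = ln(C₀ / C) / k = ln(4.000 / 0.581) / 0.09710
  = ln(6.885) / 0.09710 = 1.929 / 0.09710 = 19.87 h

19.9 h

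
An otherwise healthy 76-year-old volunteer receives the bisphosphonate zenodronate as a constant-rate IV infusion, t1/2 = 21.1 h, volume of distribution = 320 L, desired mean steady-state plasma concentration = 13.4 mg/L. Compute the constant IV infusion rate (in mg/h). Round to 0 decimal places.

141 mg/h

k = ln2 / t½ = 0.693147 / 21.1 = 0.03285 h⁻¹
CL = k × Vd = 0.03285 × 320 = 10.51 L/h
At steady state, infusion rate R₀ = Css × CL = 13.4 × 10.51 = 140.8 mg/h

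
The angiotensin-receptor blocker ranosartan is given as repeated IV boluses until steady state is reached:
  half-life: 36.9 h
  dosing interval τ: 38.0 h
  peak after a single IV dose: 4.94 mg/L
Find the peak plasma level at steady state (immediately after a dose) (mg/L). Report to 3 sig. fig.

k = ln2 / t½ = 0.693147 / 36.9 = 0.01878 h⁻¹
e^(−kτ) = e^(−0.01878 × 38.0) = 0.4899
Accumulation ratio R = 1 / (1 − e^(−kτ)) = 1 / (1 − 0.4899) = 1.960
Steady-state peak = C₀ × R = 4.94 × 1.960 = 9.682 mg/L

9.68 mg/L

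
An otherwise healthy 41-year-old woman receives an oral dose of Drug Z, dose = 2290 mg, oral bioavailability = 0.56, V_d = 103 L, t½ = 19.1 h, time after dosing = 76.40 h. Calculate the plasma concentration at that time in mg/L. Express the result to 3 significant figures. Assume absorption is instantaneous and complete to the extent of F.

0.778 mg/L

Amount reaching circulation = F × Dose = 0.56 × 2290 = 1282 mg
C₀ = F·Dose / Vd = 1282 / 103 = 12.45 mg/L
k = ln2 / t½ = 0.693147 / 19.1 = 0.03629 h⁻¹
t / t½ = 76.40 / 19.1 = 4 half-lives
C = C₀ × (1/2)^4 = 12.45 × 0.06250 = 0.7781 mg/L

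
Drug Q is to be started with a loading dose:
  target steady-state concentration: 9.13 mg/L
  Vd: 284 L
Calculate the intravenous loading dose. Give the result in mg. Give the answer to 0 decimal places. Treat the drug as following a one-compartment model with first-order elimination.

2593 mg

LD = Css × Vd = 9.13 × 284 = 2593 mg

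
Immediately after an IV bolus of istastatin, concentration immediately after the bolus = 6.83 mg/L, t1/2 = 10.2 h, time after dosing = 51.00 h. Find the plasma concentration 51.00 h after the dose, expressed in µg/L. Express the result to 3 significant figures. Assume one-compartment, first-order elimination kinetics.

k = ln2 / t½ = 0.693147 / 10.2 = 0.06796 h⁻¹
t / t½ = 51.00 / 10.2 = 5 half-lives
C = C₀ × (1/2)^5 = 6.830 × 0.03125 = 0.2134 mg/L
Convert: 0.2134 mg/L × 1000 = 213.4 µg/L

213 µg/L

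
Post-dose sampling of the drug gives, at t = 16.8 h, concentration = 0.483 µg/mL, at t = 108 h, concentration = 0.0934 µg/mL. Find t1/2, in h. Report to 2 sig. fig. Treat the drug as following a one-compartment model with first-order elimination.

k = ln(C₁/C₂) / (t₂ − t₁) = ln(0.483/0.0934) / (108 − 16.8)
  = 1.643 / 91.20 = 0.01802 h⁻¹
t½ = ln2 / k = 0.693147 / 0.01802 = 38.47 h

38 h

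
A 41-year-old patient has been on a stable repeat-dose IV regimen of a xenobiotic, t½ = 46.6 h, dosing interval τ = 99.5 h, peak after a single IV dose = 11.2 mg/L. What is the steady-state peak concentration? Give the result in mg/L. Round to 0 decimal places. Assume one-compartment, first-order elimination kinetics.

k = ln2 / t½ = 0.693147 / 46.6 = 0.01487 h⁻¹
e^(−kτ) = e^(−0.01487 × 99.5) = 0.2277
Accumulation ratio R = 1 / (1 − e^(−kτ)) = 1 / (1 − 0.2277) = 1.295
Steady-state peak = C₀ × R = 11.2 × 1.295 = 14.50 mg/L

15 mg/L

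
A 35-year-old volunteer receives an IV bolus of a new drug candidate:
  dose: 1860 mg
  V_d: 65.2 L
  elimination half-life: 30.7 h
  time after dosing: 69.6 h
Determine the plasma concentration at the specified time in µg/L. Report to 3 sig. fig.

5930 µg/L

C₀ = Dose / Vd = 1860 / 65.2 = 28.53 mg/L
k = ln2 / t½ = 0.693147 / 30.7 = 0.02258 h⁻¹
C = C₀ · e^(−k·t) = 28.53 × e^(−0.02258 × 69.6)
  = 28.53 × 0.2077 = 5.926 mg/L
Convert: 5.926 mg/L × 1000 = 5926 µg/L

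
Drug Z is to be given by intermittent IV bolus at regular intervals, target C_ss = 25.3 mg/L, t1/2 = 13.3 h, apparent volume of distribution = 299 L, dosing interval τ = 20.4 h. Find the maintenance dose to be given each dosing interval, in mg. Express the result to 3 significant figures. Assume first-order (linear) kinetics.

8040 mg

k = ln2 / t½ = 0.693147 / 13.3 = 0.05212 h⁻¹
CL = k × Vd = 0.05212 × 299 = 15.58 L/h
At steady state, Dose/τ = Css × CL.
Dose = Css × CL × τ = 25.3 × 15.58 × 20.4 = 8041 mg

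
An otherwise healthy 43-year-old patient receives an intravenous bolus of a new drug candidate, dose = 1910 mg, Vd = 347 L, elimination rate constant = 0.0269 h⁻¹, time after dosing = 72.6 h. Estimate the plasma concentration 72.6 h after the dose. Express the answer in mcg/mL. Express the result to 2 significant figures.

0.78 mcg/mL

C₀ = Dose / Vd = 1910 / 347 = 5.504 mg/L
C = C₀ · e^(−k·t) = 5.504 × e^(−0.02690 × 72.6)
  = 5.504 × 0.1419 = 0.7810 mg/L
(0.7810 mg/L = 0.7810 mcg/mL)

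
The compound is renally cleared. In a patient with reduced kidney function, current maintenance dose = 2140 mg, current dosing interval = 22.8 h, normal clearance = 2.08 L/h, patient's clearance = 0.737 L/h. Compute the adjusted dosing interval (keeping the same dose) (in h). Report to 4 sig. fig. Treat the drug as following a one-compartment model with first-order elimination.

To keep the same average steady-state level, dosing rate must scale with clearance.
CL ratio = 0.737 / 2.08 = 0.3543
New interval (same dose) = 22.8 / 0.3543 = 64.35 h

64.35 h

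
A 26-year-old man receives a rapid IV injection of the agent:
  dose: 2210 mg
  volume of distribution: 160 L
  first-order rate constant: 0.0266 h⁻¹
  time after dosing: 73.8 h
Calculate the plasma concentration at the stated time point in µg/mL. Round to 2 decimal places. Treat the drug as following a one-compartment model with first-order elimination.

C₀ = Dose / Vd = 2210 / 160 = 13.81 mg/L
C = C₀ · e^(−k·t) = 13.81 × e^(−0.02660 × 73.8)
  = 13.81 × 0.1404 = 1.939 mg/L
(1.939 mg/L = 1.939 µg/mL)

1.94 µg/mL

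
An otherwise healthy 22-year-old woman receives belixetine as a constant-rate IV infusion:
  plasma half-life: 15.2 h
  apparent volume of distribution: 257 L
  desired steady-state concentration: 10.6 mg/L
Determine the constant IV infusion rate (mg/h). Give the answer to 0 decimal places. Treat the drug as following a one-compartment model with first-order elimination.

124 mg/h

k = ln2 / t½ = 0.693147 / 15.2 = 0.04560 h⁻¹
CL = k × Vd = 0.04560 × 257 = 11.72 L/h
At steady state, infusion rate R₀ = Css × CL = 10.6 × 11.72 = 124.2 mg/h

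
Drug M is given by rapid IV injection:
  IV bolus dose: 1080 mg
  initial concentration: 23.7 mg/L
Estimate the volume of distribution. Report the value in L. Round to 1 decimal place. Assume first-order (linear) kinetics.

Vd = Dose / C₀ = 1080 / 23.7 = 45.57 L

45.6 L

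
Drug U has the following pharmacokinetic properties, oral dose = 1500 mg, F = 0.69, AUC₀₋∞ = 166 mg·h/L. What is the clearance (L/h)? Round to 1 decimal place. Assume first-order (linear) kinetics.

CL = F·Dose / AUC = 0.69 × 1500 / 166 = 6.235 L/h

6.2 L/h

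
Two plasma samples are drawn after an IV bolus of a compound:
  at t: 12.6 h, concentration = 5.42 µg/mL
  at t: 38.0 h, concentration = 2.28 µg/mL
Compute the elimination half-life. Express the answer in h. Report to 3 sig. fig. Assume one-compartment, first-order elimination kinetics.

k = ln(C₁/C₂) / (t₂ − t₁) = ln(5.42/2.28) / (38.0 − 12.6)
  = 0.8659 / 25.40 = 0.03409 h⁻¹
t½ = ln2 / k = 0.693147 / 0.03409 = 20.33 h

20.3 h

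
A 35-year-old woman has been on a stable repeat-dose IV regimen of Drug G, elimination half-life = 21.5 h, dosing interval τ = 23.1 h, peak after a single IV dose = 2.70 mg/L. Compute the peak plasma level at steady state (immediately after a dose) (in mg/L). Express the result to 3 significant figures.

5.14 mg/L

k = ln2 / t½ = 0.693147 / 21.5 = 0.03224 h⁻¹
e^(−kτ) = e^(−0.03224 × 23.1) = 0.4749
Accumulation ratio R = 1 / (1 − e^(−kτ)) = 1 / (1 − 0.4749) = 1.904
Steady-state peak = C₀ × R = 2.70 × 1.904 = 5.141 mg/L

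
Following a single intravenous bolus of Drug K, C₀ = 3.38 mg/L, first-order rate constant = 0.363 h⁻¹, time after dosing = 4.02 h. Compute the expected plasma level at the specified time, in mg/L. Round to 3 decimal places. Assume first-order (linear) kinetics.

C = C₀ · e^(−k·t) = 3.380 × e^(−0.3630 × 4.02)
  = 3.380 × 0.2324 = 0.7855 mg/L

0.786 mg/L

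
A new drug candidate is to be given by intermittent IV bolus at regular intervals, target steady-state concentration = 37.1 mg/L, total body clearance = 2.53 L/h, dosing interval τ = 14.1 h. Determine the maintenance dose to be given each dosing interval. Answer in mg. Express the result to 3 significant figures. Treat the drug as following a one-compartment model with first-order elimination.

1320 mg

At steady state, Dose/τ = Css × CL.
Dose = Css × CL × τ = 37.1 × 2.530 × 14.1 = 1323 mg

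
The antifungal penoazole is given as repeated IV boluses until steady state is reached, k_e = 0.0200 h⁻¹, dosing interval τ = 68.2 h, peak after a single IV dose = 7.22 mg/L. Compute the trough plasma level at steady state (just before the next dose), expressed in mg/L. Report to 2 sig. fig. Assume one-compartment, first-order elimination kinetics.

2.5 mg/L

e^(−kτ) = e^(−0.02000 × 68.2) = 0.2556
Accumulation ratio R = 1 / (1 − e^(−kτ)) = 1 / (1 − 0.2556) = 1.343
Steady-state trough = C₀ × R × e^(−kτ) = 7.22 × 1.343 × 0.2556 = 2.478 mg/L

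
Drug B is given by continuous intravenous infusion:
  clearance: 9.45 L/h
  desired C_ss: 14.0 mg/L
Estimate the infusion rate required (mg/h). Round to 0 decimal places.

At steady state, infusion rate R₀ = Css × CL = 14.0 × 9.450 = 132.3 mg/h

132 mg/h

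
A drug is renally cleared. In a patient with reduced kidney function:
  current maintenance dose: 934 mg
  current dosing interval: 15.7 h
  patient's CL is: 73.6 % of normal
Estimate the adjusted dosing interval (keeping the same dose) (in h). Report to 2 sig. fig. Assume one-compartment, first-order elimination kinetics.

21 h

To keep the same average steady-state level, dosing rate must scale with clearance.
CL ratio = 73.6 / 100 = 0.7360
New interval (same dose) = 15.7 / 0.7360 = 21.33 h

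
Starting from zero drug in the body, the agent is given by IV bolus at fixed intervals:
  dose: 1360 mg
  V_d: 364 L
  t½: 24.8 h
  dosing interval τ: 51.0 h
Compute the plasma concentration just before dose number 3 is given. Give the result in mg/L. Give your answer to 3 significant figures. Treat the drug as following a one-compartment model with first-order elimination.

1.11 mg/L

C₀ per dose = Dose / Vd = 1360 / 364 = 3.736 mg/L
k = ln2 / t½ = 0.693147 / 24.8 = 0.02795 h⁻¹
Fraction remaining after one interval: r = e^(−kτ) = e^(−0.02795 × 51.0) = 0.2404
Before dose 3, 2 doses have been given (aged 1τ, 2τ).
C_trough = C₀ × (r + r²) = 3.736 × (0.2404 + 0.05779) = 1.114 mg/L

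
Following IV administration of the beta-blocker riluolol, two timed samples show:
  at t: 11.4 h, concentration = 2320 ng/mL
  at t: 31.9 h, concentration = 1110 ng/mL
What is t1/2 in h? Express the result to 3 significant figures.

19.3 h

k = ln(C₁/C₂) / (t₂ − t₁) = ln(2320/1110) / (31.9 − 11.4)
  = 0.7372 / 20.50 = 0.03596 h⁻¹
t½ = ln2 / k = 0.693147 / 0.03596 = 19.28 h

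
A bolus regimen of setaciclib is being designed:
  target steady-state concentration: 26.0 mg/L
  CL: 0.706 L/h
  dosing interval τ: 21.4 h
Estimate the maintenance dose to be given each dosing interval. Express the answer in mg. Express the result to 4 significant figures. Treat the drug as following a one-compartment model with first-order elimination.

At steady state, Dose/τ = Css × CL.
Dose = Css × CL × τ = 26.0 × 0.7060 × 21.4 = 392.8 mg

392.8 mg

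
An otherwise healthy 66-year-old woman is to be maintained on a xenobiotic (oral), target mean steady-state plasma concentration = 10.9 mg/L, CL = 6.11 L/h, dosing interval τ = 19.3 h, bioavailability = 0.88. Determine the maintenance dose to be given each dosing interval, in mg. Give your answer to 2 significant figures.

1500 mg

At steady state, F × (Dose/τ) = Css × CL.
Dose = Css × CL × τ / F = 10.9 × 6.110 × 19.3 / 0.88 = 1461 mg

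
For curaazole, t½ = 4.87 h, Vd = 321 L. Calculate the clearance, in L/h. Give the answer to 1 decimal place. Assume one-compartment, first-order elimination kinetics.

45.7 L/h

k = ln2 / t½ = 0.693147 / 4.87 = 0.1423 h⁻¹
CL = k × Vd = 0.1423 × 321 = 45.68 L/h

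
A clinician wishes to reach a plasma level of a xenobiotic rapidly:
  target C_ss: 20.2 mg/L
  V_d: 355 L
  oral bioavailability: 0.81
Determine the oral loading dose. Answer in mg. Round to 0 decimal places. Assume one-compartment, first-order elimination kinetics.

8853 mg

LD = Css × Vd / F = 20.2 × 355 / 0.81 = 8853 mg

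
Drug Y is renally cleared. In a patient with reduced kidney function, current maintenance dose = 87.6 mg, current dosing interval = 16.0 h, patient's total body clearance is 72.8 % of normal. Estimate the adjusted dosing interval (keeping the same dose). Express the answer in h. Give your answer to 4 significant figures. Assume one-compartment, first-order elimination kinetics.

To keep the same average steady-state level, dosing rate must scale with clearance.
CL ratio = 72.8 / 100 = 0.7280
New interval (same dose) = 16.0 / 0.7280 = 21.98 h

21.98 h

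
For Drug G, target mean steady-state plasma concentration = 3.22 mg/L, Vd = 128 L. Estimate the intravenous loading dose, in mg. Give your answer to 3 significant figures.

LD = Css × Vd = 3.22 × 128 = 412.2 mg

412 mg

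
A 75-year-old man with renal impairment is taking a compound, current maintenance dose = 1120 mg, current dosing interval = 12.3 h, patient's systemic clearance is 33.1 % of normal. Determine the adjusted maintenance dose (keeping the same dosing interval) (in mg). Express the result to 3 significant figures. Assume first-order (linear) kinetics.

371 mg

To keep the same average steady-state level, dosing rate must scale with clearance.
CL ratio = 33.1 / 100 = 0.3310
New dose (same interval) = 1120 × 0.3310 = 370.7 mg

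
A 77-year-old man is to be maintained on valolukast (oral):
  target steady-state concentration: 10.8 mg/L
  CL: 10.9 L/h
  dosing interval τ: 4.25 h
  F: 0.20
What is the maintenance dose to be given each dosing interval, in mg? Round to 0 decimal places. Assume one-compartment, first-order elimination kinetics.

At steady state, F × (Dose/τ) = Css × CL.
Dose = Css × CL × τ / F = 10.8 × 10.90 × 4.25 / 0.20 = 2502 mg

2502 mg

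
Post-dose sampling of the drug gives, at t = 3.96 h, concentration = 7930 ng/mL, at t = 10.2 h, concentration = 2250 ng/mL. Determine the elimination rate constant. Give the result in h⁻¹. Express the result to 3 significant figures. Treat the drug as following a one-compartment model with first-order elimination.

k = ln(C₁/C₂) / (t₂ − t₁) = ln(7930/2250) / (10.2 − 3.96)
  = 1.260 / 6.240 = 0.2019 h⁻¹

0.202 h⁻¹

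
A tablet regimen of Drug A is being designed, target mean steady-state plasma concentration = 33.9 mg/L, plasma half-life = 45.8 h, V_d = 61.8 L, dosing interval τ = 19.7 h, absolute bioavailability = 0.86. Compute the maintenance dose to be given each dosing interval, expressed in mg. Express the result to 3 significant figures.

k = ln2 / t½ = 0.693147 / 45.8 = 0.01513 h⁻¹
CL = k × Vd = 0.01513 × 61.8 = 0.9350 L/h
At steady state, F × (Dose/τ) = Css × CL.
Dose = Css × CL × τ / F = 33.9 × 0.9350 × 19.7 / 0.86 = 726.1 mg

726 mg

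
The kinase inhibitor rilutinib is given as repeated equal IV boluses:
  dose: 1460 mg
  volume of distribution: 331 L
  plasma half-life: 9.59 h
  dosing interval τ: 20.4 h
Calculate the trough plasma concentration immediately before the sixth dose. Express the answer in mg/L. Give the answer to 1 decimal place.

1.3 mg/L

C₀ per dose = Dose / Vd = 1460 / 331 = 4.411 mg/L
k = ln2 / t½ = 0.693147 / 9.59 = 0.07228 h⁻¹
Fraction remaining after one interval: r = e^(−kτ) = e^(−0.07228 × 20.4) = 0.2289
Before dose 6, 5 doses have been given (aged 1τ, 2τ, 3τ, 4τ, 5τ).
C_trough = C₀ × (r + r² + … + r^5) = C₀ × r(1−r^5)/(1−r)
        = 4.411 × 0.2289 × (1 − 0.0006284) / (1 − 0.2289) = 1.309 mg/L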